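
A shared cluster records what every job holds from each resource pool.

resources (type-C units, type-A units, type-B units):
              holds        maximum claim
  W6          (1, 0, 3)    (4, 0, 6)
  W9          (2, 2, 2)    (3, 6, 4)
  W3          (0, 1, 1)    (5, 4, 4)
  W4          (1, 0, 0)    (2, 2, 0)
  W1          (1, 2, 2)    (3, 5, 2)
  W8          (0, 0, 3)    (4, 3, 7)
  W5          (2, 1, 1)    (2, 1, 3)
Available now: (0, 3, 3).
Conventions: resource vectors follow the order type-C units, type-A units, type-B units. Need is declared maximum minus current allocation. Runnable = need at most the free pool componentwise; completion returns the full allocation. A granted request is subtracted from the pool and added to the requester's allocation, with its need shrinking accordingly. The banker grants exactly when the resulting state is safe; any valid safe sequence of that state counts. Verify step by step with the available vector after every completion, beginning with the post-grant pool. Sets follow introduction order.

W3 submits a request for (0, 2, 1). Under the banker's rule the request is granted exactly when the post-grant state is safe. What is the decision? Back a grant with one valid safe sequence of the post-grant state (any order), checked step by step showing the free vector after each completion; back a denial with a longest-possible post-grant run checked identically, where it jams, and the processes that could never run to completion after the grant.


DENY: after the grant no complete ordering would exist.
Key observation: after W5, W4, W6 the pool peaks at (4, 2, 6), and each blocked process is short somewhere: W9 on type-A units; W3 on type-C units; W1 on type-A units; W8 on type-A units.
After a pretend grant, a maximal execution: W5, W4, W6 — then nothing else fits. Verifying each step:
  pool = (0, 1, 2)
  W5: need (0, 0, 2) fits (0, 1, 2); releases (2, 1, 1), pool now (2, 2, 3)
  W4: need (1, 2, 0) fits (2, 2, 3); releases (1, 0, 0), pool now (3, 2, 3)
  W6: need (3, 0, 3) fits (3, 2, 3); releases (1, 0, 3), pool now (4, 2, 6)
  W9 cannot run: need (1, 4, 2) vs free (4, 2, 6) (insufficient type-A units)
  W3 cannot run: need (5, 1, 2) vs free (4, 2, 6) (insufficient type-C units)
  W1 cannot run: need (2, 3, 0) vs free (4, 2, 6) (insufficient type-A units)
  W8 cannot run: need (4, 3, 4) vs free (4, 2, 6) (insufficient type-A units)
Post-grant, the permanently blocked set is W9, W3, W1 and W8.


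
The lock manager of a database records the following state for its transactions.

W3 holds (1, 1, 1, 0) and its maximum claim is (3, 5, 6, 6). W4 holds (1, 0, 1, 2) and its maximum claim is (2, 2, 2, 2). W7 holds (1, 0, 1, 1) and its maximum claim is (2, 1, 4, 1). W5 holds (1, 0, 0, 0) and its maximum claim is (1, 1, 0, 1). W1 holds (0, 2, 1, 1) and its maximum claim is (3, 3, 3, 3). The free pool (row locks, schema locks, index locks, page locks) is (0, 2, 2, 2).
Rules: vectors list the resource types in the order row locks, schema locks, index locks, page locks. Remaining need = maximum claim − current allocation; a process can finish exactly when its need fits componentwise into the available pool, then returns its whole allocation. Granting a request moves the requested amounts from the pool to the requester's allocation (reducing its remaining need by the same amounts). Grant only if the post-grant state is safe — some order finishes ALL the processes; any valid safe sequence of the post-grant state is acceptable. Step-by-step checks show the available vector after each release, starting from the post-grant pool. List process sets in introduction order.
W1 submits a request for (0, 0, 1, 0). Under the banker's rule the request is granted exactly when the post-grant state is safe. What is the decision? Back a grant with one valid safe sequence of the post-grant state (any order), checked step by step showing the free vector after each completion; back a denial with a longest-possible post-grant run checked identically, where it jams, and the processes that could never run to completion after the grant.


DENY — the pretend-granted state is unsafe.
Key observation: after W5, W4 the pool peaks at (2, 2, 2, 4), and each blocked process is short somewhere: W3 on schema locks, index locks, page locks; W7 on index locks; W1 on row locks.
Pretend the grant happened; the run W5, W4 goes as far as possible. Walking it through:
  pool = (0, 2, 1, 2)
  W5: need (0, 1, 0, 1) fits (0, 2, 1, 2); releases (1, 0, 0, 0), pool now (1, 2, 1, 2)
  W4: need (1, 2, 1, 0) fits (1, 2, 1, 2); releases (1, 0, 1, 2), pool now (2, 2, 2, 4)
  blocked: W3 wants (2, 4, 5, 6), pool (2, 2, 2, 4) — not enough schema locks, index locks and page locks
  blocked: W7 wants (1, 1, 3, 0), pool (2, 2, 2, 4) — not enough index locks
  blocked: W1 wants (3, 1, 1, 2), pool (2, 2, 2, 4) — not enough row locks
Post-grant, the permanently blocked set is W3, W7 and W1.


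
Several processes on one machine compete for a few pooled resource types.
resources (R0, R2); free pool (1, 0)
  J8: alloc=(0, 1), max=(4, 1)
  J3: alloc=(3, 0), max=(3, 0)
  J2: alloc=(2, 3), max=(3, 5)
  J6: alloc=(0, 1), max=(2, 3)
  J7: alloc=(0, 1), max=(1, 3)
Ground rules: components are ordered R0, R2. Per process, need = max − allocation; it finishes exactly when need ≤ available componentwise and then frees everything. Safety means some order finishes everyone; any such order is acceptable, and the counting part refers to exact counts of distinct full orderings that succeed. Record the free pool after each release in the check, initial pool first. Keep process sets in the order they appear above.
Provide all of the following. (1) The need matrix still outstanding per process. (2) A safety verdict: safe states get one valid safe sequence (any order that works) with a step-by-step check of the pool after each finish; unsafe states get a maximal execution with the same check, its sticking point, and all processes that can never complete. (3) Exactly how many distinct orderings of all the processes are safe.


(1) Remaining need (order R0, R2):
  J8: (4, 0)
  J3: (0, 0)
  J2: (1, 2)
  J6: (2, 2)
  J7: (1, 2)
(2) The state is UNSAFE.
Key observation: the pool after J3, J8 is (4, 1); every surviving request exceeds it in R2, so progress ends there.
A maximal execution: J3, J8 — then nothing else fits. Step-by-step check:
  pool = (1, 0)
  run J3 (needs (0, 0), free (1, 0)); after release of (3, 0) the pool is (4, 0)
  run J8 (needs (4, 0), free (4, 0)); after release of (0, 1) the pool is (4, 1)
  J2 cannot run: need (1, 2) vs free (4, 1) (insufficient R2)
  J6 cannot run: need (2, 2) vs free (4, 1) (insufficient R2)
  J7 cannot run: need (1, 2) vs free (4, 1) (insufficient R2)
Permanently blocked: J2, J6 and J7.
(3) The exact count: 0 of the possible complete orderings are safe sequences.


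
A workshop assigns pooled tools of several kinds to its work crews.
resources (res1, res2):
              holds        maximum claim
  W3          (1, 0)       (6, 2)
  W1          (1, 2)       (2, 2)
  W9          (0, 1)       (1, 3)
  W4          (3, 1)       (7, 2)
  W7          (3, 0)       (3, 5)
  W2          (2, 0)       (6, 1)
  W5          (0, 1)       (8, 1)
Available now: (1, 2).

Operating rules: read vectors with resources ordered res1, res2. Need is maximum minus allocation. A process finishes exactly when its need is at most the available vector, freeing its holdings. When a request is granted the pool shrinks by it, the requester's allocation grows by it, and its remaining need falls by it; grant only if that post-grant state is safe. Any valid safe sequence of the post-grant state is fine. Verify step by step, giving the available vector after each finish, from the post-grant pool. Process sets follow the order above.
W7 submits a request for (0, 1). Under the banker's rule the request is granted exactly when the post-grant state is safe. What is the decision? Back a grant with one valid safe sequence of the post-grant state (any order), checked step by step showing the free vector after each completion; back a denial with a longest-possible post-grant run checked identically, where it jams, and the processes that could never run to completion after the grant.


GRANT: granting preserves safety; a valid post-grant sequence is W1, W9, W7, W2, W4, W3, W5.
Key observation: after the grant the pool drops to (1, 1), which still lets W1 finish first and unwind the rest.
Step-by-step check of the post-grant state:
  pool = (1, 1)
  W1: need (1, 0) fits (1, 1); releases (1, 2), pool now (2, 3)
  W9: need (1, 2) fits (2, 3); releases (0, 1), pool now (2, 4)
  W7: need (0, 4) fits (2, 4); releases (3, 1), pool now (5, 5)
  W2: need (4, 1) fits (5, 5); releases (2, 0), pool now (7, 5)
  W4: need (4, 1) fits (7, 5); releases (3, 1), pool now (10, 6)
  W3: need (5, 2) fits (10, 6); releases (1, 0), pool now (11, 6)
  W5: need (8, 0) fits (11, 6); releases (0, 1), pool now (11, 7)


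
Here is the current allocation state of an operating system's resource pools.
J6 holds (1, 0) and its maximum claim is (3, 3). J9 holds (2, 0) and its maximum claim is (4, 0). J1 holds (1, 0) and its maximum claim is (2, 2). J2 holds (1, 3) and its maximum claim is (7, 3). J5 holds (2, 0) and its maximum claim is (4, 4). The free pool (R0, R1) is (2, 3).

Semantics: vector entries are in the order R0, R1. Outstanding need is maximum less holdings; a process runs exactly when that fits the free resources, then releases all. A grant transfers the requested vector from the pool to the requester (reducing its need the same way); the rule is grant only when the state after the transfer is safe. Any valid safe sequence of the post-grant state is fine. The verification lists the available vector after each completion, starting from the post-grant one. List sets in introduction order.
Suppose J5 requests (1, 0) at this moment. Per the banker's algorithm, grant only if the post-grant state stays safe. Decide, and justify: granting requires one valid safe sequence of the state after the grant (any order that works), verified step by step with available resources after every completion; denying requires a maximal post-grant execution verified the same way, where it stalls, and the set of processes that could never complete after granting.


DENY. Granting would leave the state unsafe.
Key observation: after J1, J6, J9 the pool peaks at (5, 3), and each blocked process is short somewhere: J2 on R0; J5 on R1.
Pretend the grant happened; the run J1, J6, J9 goes as far as possible. Step-by-step check:
  pool = (1, 3)
  J1: need (1, 2) fits (1, 3); releases (1, 0), pool now (2, 3)
  J6: need (2, 3) fits (2, 3); releases (1, 0), pool now (3, 3)
  J9: need (2, 0) fits (3, 3); releases (2, 0), pool now (5, 3)
  J2 cannot run: need (6, 0) vs free (5, 3) (insufficient R0)
  J5 cannot run: need (1, 4) vs free (5, 3) (insufficient R1)
Processes that could never finish after the grant: J2 and J5.


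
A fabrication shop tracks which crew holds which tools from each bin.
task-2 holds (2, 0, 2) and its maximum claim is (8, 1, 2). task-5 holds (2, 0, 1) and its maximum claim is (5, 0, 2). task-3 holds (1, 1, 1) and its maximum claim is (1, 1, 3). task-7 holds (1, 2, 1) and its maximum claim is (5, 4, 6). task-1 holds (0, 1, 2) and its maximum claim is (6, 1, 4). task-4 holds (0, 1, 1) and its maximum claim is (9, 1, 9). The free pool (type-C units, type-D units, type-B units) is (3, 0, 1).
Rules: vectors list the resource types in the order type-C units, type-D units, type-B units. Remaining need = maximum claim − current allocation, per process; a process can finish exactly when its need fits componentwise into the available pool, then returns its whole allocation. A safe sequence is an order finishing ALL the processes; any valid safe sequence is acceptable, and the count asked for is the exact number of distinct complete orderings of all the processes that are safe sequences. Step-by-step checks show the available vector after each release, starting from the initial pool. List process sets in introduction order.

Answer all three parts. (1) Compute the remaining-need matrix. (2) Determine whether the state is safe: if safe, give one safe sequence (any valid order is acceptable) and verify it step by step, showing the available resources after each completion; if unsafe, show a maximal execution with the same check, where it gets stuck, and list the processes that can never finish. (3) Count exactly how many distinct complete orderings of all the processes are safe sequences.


(1) Need matrix, components ordered type-C units, type-D units, type-B units:
  task-2: (6, 1, 0)
  task-5: (3, 0, 1)
  task-3: (0, 0, 2)
  task-7: (4, 2, 5)
  task-1: (6, 0, 2)
  task-4: (9, 0, 8)
(2) SAFE, for example via the order task-5, task-3, task-1, task-7, task-2, task-4.
Key observation: task-5 marks the first exact bind of the order: its need (3, 0, 1) fits the free (3, 0, 1) with zero slack on a requested resource.
Step-by-step check:
  pool = (3, 0, 1)
  run task-5 (needs (3, 0, 1), free (3, 0, 1)); after release of (2, 0, 1) the pool is (5, 0, 2)
  run task-3 (needs (0, 0, 2), free (5, 0, 2)); after release of (1, 1, 1) the pool is (6, 1, 3)
  run task-1 (needs (6, 0, 2), free (6, 1, 3)); after release of (0, 1, 2) the pool is (6, 2, 5)
  run task-7 (needs (4, 2, 5), free (6, 2, 5)); after release of (1, 2, 1) the pool is (7, 4, 6)
  run task-2 (needs (6, 1, 0), free (7, 4, 6)); after release of (2, 0, 2) the pool is (9, 4, 8)
  run task-4 (needs (9, 0, 8), free (9, 4, 8)); after release of (0, 1, 1) the pool is (9, 5, 9)
(3) Exactly 3 of the possible complete orderings are safe sequences.


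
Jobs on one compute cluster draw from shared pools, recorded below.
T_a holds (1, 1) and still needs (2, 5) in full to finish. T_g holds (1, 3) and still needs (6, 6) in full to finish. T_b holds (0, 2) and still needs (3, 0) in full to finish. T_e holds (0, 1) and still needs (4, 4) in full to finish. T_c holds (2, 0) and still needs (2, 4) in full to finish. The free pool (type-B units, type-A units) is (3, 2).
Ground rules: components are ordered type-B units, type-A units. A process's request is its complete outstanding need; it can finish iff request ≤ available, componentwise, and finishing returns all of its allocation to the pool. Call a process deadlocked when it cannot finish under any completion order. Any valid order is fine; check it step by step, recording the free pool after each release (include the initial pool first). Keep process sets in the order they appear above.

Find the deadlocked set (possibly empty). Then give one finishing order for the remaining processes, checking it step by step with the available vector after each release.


No process is deadlocked.
Key observation: T_b leads a chain of completions in which each release enables another process.
One completion order for the rest: T_b, T_c, T_e, T_a, T_g. Check, step by step:
  pool = (3, 2)
  T_b: need (3, 0) fits (3, 2); releases (0, 2), pool now (3, 4)
  T_c: need (2, 4) fits (3, 4); releases (2, 0), pool now (5, 4)
  T_e: need (4, 4) fits (5, 4); releases (0, 1), pool now (5, 5)
  T_a: need (2, 5) fits (5, 5); releases (1, 1), pool now (6, 6)
  T_g: need (6, 6) fits (6, 6); releases (1, 3), pool now (7, 9)


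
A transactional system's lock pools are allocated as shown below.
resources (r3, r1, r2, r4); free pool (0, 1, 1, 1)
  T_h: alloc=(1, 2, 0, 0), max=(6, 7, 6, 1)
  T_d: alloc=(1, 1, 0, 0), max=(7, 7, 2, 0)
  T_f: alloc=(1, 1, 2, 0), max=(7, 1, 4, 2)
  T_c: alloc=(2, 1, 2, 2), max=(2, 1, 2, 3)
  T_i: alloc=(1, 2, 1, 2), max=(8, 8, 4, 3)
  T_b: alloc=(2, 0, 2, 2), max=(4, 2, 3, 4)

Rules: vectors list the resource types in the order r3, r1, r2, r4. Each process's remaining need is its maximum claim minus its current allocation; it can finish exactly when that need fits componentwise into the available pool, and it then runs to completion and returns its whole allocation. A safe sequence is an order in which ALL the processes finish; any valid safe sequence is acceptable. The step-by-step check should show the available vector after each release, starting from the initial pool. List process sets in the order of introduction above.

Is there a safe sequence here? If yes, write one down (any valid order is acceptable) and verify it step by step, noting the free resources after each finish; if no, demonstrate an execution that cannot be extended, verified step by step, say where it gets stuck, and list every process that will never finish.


The state is UNSAFE.
Key observation: no order helps: past T_c, T_b, the free pool tops out at (4, 2, 5, 5), below what each blocked process needs in r3.
The run T_c, T_b cannot be extended any further. Walking it through:
  pool = (0, 1, 1, 1)
  run T_c (needs (0, 0, 0, 1), free (0, 1, 1, 1)); after release of (2, 1, 2, 2) the pool is (2, 2, 3, 3)
  run T_b (needs (2, 2, 1, 2), free (2, 2, 3, 3)); after release of (2, 0, 2, 2) the pool is (4, 2, 5, 5)
  T_h cannot run: need (5, 5, 6, 1) vs free (4, 2, 5, 5) (insufficient r3, r1 and r2)
  T_d cannot run: need (6, 6, 2, 0) vs free (4, 2, 5, 5) (insufficient r3 and r1)
  T_f cannot run: need (6, 0, 2, 2) vs free (4, 2, 5, 5) (insufficient r3)
  T_i cannot run: need (7, 6, 3, 1) vs free (4, 2, 5, 5) (insufficient r3 and r1)
Processes that can never finish: T_h, T_d, T_f and T_i.


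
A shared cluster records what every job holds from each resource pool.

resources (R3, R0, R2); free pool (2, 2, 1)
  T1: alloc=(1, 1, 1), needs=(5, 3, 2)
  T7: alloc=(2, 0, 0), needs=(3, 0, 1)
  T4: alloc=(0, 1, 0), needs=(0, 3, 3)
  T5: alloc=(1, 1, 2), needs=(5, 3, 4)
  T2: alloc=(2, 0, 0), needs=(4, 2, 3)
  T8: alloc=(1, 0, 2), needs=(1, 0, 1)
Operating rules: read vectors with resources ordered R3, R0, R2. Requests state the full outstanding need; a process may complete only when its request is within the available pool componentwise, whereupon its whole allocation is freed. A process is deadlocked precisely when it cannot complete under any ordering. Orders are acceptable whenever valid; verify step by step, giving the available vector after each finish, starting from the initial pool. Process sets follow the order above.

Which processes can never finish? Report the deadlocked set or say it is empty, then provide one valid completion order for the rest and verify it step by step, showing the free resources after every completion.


The deadlocked set is T1, T4 and T5.
Key observation: no order helps: past T8, T7, T2, the free pool tops out at (7, 2, 3), below what each blocked process needs in R0.
One completion order for the rest: T8, T7, T2. Step-by-step check:
  pool = (2, 2, 1)
  T8: need (1, 0, 1) fits (2, 2, 1); releases (1, 0, 2), pool now (3, 2, 3)
  T7: need (3, 0, 1) fits (3, 2, 3); releases (2, 0, 0), pool now (5, 2, 3)
  T2: need (4, 2, 3) fits (5, 2, 3); releases (2, 0, 0), pool now (7, 2, 3)
The stuck group stays short no matter what:
  T1 cannot run: need (5, 3, 2) vs free (7, 2, 3) (insufficient R0)
  T4 cannot run: need (0, 3, 3) vs free (7, 2, 3) (insufficient R0)
  T5 cannot run: need (5, 3, 4) vs free (7, 2, 3) (insufficient R0 and R2)


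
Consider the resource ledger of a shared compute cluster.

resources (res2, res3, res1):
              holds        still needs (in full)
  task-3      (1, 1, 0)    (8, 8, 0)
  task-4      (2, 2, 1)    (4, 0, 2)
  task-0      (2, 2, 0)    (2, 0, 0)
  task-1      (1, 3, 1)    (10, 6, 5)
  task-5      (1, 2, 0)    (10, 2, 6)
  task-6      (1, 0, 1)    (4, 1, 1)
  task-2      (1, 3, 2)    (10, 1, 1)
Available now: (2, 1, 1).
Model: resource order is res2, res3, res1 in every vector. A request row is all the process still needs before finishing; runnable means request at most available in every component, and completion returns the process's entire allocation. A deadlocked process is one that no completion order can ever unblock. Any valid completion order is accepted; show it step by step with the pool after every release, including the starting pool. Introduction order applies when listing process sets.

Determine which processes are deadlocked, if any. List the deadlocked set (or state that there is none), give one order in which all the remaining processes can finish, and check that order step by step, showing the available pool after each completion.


Deadlocked set: task-3, task-1, task-5 and task-2.
Key observation: the pool after task-0, task-6, task-4 is (7, 5, 3); every surviving request exceeds it in res2, so progress ends there.
A valid finishing order for the others: task-0, task-6, task-4. Walking it through:
  pool = (2, 1, 1)
  run task-0 (needs (2, 0, 0), free (2, 1, 1)); after release of (2, 2, 0) the pool is (4, 3, 1)
  run task-6 (needs (4, 1, 1), free (4, 3, 1)); after release of (1, 0, 1) the pool is (5, 3, 2)
  run task-4 (needs (4, 0, 2), free (5, 3, 2)); after release of (2, 2, 1) the pool is (7, 5, 3)
The stuck group stays short no matter what:
  task-3 still needs (8, 8, 0) but only (7, 5, 3) is free — short on res2 and res3
  task-1 still needs (10, 6, 5) but only (7, 5, 3) is free — short on res2, res3 and res1
  task-5 still needs (10, 2, 6) but only (7, 5, 3) is free — short on res2 and res1
  task-2 still needs (10, 1, 1) but only (7, 5, 3) is free — short on res2


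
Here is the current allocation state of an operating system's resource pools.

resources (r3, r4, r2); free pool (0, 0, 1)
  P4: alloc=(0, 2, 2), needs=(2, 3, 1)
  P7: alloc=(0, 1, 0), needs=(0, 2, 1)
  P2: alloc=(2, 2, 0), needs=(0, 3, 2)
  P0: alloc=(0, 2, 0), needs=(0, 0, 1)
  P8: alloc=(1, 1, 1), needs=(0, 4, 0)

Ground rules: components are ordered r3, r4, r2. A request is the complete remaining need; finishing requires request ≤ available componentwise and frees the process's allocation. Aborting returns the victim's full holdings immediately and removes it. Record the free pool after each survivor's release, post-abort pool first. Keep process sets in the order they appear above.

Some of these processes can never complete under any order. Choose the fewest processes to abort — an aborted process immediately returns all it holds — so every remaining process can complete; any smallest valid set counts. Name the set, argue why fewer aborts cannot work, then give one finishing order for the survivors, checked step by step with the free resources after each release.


The answer: abort P4.
Key observation: the deadlocked P2 becomes finishable only because P4 released (0, 2, 2); it completes at step 2 below.
No smaller set exists: with zero aborts the deadlock remains.
One survivor order: P7, P2, P0, P8. Walking it through (post-abort pool first):
  pool = (0, 2, 3)
  P7: need (0, 2, 1) fits (0, 2, 3); releases (0, 1, 0), pool now (0, 3, 3)
  P2: need (0, 3, 2) fits (0, 3, 3); releases (2, 2, 0), pool now (2, 5, 3)
  P0: need (0, 0, 1) fits (2, 5, 3); releases (0, 2, 0), pool now (2, 7, 3)
  P8: need (0, 4, 0) fits (2, 7, 3); releases (1, 1, 1), pool now (3, 8, 4)


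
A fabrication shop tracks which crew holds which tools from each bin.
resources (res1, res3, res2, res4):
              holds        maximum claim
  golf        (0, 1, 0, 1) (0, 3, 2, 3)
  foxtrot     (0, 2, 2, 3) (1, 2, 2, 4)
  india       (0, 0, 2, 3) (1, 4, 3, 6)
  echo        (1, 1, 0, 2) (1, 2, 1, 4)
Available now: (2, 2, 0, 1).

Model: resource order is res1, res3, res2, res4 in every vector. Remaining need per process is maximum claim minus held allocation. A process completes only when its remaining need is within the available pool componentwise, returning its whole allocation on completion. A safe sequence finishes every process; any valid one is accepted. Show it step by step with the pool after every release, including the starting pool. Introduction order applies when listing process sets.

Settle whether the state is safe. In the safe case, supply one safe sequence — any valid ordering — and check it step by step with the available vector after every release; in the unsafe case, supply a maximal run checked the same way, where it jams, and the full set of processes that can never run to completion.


The state is SAFE; one workable sequence: foxtrot, india, echo, golf.
Key observation: the order's first zero-slack moment is foxtrot ((1, 0, 0, 1) needed, (2, 2, 0, 1) free — a requested resource with nothing to spare).
Check, step by step:
  pool = (2, 2, 0, 1)
  run foxtrot (needs (1, 0, 0, 1), free (2, 2, 0, 1)); after release of (0, 2, 2, 3) the pool is (2, 4, 2, 4)
  run india (needs (1, 4, 1, 3), free (2, 4, 2, 4)); after release of (0, 0, 2, 3) the pool is (2, 4, 4, 7)
  run echo (needs (0, 1, 1, 2), free (2, 4, 4, 7)); after release of (1, 1, 0, 2) the pool is (3, 5, 4, 9)
  run golf (needs (0, 2, 2, 2), free (3, 5, 4, 9)); after release of (0, 1, 0, 1) the pool is (3, 6, 4, 10)


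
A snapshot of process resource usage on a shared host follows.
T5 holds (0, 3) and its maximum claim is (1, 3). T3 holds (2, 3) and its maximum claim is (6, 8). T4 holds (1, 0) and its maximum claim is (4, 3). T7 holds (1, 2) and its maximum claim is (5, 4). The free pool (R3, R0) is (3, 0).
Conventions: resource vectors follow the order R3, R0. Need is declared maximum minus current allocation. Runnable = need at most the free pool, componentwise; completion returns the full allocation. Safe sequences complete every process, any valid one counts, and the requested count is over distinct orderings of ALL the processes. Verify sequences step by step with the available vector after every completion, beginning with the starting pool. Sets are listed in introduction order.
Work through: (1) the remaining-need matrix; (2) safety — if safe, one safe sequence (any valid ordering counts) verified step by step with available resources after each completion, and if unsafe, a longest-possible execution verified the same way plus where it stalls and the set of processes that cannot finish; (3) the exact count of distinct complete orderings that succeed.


(1) Outstanding need per process (order R3, R0):
  T5: (1, 0)
  T3: (4, 5)
  T4: (3, 3)
  T7: (4, 2)
(2) SAFE. One safe sequence: T5, T4, T7, T3.
Key observation: T4 is the earliest step where a requested resource binds exactly: need (3, 3), pool (3, 3) at its turn.
Verifying each step:
  pool = (3, 0)
  T5 needs (1, 0) <= (3, 0) -> finishes; pool += (0, 3) = (3, 3)
  T4 needs (3, 3) <= (3, 3) -> finishes; pool += (1, 0) = (4, 3)
  T7 needs (4, 2) <= (4, 3) -> finishes; pool += (1, 2) = (5, 5)
  T3 needs (4, 5) <= (5, 5) -> finishes; pool += (2, 3) = (7, 8)
(3) Exactly 1 of the possible complete orderings is a safe sequence.


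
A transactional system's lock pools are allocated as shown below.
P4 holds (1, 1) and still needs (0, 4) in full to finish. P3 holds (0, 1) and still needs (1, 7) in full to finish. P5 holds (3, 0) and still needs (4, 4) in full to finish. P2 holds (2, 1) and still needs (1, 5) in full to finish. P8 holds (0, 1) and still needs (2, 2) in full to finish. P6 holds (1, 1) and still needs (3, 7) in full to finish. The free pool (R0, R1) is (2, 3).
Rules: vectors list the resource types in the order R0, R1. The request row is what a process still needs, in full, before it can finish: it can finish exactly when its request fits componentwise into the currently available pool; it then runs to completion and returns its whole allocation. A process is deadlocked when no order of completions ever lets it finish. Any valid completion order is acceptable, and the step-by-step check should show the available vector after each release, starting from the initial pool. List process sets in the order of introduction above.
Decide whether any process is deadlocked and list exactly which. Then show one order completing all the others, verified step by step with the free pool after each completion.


The deadlocked set is P3 and P6.
Key observation: the wall is R1: completing P8, P4, P2, P5 brings the pool only to (8, 6), and all the rest need more.
One completion order for the rest: P8, P4, P2, P5. Step-by-step check:
  pool = (2, 3)
  P8 needs (2, 2) <= (2, 3) -> finishes; pool += (0, 1) = (2, 4)
  P4 needs (0, 4) <= (2, 4) -> finishes; pool += (1, 1) = (3, 5)
  P2 needs (1, 5) <= (3, 5) -> finishes; pool += (2, 1) = (5, 6)
  P5 needs (4, 4) <= (5, 6) -> finishes; pool += (3, 0) = (8, 6)
The stuck group stays short no matter what:
  blocked: P3 wants (1, 7), pool (8, 6) — not enough R1
  blocked: P6 wants (3, 7), pool (8, 6) — not enough R1


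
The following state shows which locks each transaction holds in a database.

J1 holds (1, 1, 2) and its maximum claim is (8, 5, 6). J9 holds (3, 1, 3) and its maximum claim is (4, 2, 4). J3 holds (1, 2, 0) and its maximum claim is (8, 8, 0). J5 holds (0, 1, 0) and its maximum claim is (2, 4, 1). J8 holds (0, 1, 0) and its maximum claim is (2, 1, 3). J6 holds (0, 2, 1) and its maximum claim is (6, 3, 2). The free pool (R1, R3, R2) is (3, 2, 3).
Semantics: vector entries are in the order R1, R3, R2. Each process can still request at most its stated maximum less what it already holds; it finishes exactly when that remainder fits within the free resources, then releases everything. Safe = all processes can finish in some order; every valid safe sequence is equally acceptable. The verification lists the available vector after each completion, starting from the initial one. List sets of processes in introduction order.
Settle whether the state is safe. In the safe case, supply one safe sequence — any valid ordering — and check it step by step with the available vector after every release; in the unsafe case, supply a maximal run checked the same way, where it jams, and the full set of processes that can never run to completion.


The state is UNSAFE.
Key observation: after J8, J5, J9, J6 complete, (6, 7, 7) is the best the pool ever gets, yet each leftover process wants more R1.
The run J8, J5, J9, J6 cannot be extended any further. Walking it through:
  pool = (3, 2, 3)
  J8 needs (2, 0, 3) <= (3, 2, 3) -> finishes; pool += (0, 1, 0) = (3, 3, 3)
  J5 needs (2, 3, 1) <= (3, 3, 3) -> finishes; pool += (0, 1, 0) = (3, 4, 3)
  J9 needs (1, 1, 1) <= (3, 4, 3) -> finishes; pool += (3, 1, 3) = (6, 5, 6)
  J6 needs (6, 1, 1) <= (6, 5, 6) -> finishes; pool += (0, 2, 1) = (6, 7, 7)
  J1 still needs (7, 4, 4) but only (6, 7, 7) is free — short on R1
  J3 still needs (7, 6, 0) but only (6, 7, 7) is free — short on R1
Permanently blocked: J1 and J3.


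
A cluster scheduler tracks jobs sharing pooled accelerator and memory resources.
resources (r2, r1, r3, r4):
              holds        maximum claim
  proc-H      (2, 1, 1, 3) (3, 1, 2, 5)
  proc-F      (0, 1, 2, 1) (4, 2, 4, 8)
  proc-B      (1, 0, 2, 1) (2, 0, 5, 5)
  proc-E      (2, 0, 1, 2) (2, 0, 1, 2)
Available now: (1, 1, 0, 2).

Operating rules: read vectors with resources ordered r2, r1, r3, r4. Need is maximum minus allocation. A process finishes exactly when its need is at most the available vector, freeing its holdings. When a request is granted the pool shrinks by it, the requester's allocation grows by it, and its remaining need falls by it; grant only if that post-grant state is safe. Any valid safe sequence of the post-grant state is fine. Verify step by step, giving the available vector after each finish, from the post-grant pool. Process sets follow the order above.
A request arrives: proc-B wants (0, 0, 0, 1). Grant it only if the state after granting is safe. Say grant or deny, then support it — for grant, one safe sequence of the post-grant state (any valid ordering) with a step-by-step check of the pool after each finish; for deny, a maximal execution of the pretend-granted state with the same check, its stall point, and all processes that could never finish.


DENY. Granting would leave the state unsafe.
Key observation: after proc-E, proc-H the pool peaks at (5, 2, 2, 6), and each blocked process is short somewhere: proc-F on r4; proc-B on r3.
On the post-grant state, proc-E, proc-H is a maximal run — nothing extends it. Walking it through:
  pool = (1, 1, 0, 1)
  proc-E: need (0, 0, 0, 0) fits (1, 1, 0, 1); releases (2, 0, 1, 2), pool now (3, 1, 1, 3)
  proc-H: need (1, 0, 1, 2) fits (3, 1, 1, 3); releases (2, 1, 1, 3), pool now (5, 2, 2, 6)
  proc-F cannot run: need (4, 1, 2, 7) vs free (5, 2, 2, 6) (insufficient r4)
  proc-B cannot run: need (1, 0, 3, 3) vs free (5, 2, 2, 6) (insufficient r3)
Post-grant, the permanently blocked set is proc-F and proc-B.


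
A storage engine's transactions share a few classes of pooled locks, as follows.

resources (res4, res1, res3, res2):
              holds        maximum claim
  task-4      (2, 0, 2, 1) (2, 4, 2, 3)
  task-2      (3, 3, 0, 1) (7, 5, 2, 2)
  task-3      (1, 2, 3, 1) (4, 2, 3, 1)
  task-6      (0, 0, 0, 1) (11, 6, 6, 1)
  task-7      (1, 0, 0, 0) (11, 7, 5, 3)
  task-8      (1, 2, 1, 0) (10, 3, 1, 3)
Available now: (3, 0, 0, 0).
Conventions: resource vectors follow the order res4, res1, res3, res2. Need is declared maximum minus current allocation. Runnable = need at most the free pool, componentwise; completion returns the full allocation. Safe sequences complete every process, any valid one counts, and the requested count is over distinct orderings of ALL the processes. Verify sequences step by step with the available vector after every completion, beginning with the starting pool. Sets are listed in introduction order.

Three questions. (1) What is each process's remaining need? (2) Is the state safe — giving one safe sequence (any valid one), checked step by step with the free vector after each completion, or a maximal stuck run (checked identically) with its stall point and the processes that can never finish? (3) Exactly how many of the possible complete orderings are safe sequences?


(1) Remaining need (order res4, res1, res3, res2):
  task-4: (0, 4, 0, 2)
  task-2: (4, 2, 2, 1)
  task-3: (3, 0, 0, 0)
  task-6: (11, 6, 6, 0)
  task-7: (10, 7, 5, 3)
  task-8: (9, 1, 0, 3)
(2) SAFE — a valid safe sequence is task-3, task-2, task-4, task-8, task-7, task-6.
Key observation: the first exact fit in this order is task-3 — it needs (3, 0, 0, 0) with (3, 0, 0, 0) free, meeting a requested resource to the last unit.
Verifying each step:
  pool = (3, 0, 0, 0)
  task-3 needs (3, 0, 0, 0) <= (3, 0, 0, 0) -> finishes; pool += (1, 2, 3, 1) = (4, 2, 3, 1)
  task-2 needs (4, 2, 2, 1) <= (4, 2, 3, 1) -> finishes; pool += (3, 3, 0, 1) = (7, 5, 3, 2)
  task-4 needs (0, 4, 0, 2) <= (7, 5, 3, 2) -> finishes; pool += (2, 0, 2, 1) = (9, 5, 5, 3)
  task-8 needs (9, 1, 0, 3) <= (9, 5, 5, 3) -> finishes; pool += (1, 2, 1, 0) = (10, 7, 6, 3)
  task-7 needs (10, 7, 5, 3) <= (10, 7, 6, 3) -> finishes; pool += (1, 0, 0, 0) = (11, 7, 6, 3)
  task-6 needs (11, 6, 6, 0) <= (11, 7, 6, 3) -> finishes; pool += (0, 0, 0, 1) = (11, 7, 6, 4)
(3) Exactly 1 of the possible complete orderings is a safe sequence.


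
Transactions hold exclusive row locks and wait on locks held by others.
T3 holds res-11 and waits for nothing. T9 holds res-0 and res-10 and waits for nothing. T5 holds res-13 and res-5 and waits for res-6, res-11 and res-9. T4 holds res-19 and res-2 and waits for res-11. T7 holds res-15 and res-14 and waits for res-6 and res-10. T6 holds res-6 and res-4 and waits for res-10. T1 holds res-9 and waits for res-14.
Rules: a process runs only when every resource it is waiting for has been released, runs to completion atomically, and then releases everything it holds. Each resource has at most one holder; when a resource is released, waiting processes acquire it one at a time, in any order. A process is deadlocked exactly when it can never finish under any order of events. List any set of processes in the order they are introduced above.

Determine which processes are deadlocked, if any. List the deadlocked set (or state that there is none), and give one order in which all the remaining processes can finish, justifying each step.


Nothing here is deadlocked.
Key observation: every chain of waits terminates; starting from the processes that wait on nothing, all the rest unlock in turn.
A valid finishing order for the others: T9, T3, T4, T6, T7, T1, T5.
Walking it through:
  run T9 (it waits on nothing); releases res-0 and res-10
  run T3 (it waits on nothing); releases res-11
  T4: everything it awaited (res-11) is free; runs, freeing res-19 and res-2
  T6: everything it awaited (res-10) is free; runs, freeing res-6 and res-4
  T7: everything it awaited (res-6 and res-10) is free; runs, freeing res-15 and res-14
  T1: everything it awaited (res-14) is free; runs, freeing res-9
  T5: everything it awaited (res-6, res-11 and res-9) is free; runs, freeing res-13 and res-5


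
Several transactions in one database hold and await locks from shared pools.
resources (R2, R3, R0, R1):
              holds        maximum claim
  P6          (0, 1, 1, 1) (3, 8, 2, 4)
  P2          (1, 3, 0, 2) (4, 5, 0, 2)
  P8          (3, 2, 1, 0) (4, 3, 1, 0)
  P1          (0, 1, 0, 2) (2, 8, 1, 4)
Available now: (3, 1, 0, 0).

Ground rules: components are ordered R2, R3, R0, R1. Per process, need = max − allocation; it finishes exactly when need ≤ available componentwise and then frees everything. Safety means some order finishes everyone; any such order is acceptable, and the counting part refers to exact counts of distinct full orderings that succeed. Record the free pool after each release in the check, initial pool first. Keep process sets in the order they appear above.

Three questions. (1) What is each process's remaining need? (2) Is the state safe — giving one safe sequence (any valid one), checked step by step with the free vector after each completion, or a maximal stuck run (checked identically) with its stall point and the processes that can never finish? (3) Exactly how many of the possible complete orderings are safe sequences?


(1) Remaining need (order R2, R3, R0, R1):
  P6: (3, 7, 1, 3)
  P2: (3, 2, 0, 0)
  P8: (1, 1, 0, 0)
  P1: (2, 7, 1, 2)
(2) The state is UNSAFE.
Key observation: once P8, P2 finish, the pool peaks at (7, 6, 1, 2) — and every remaining process still needs more R3 than that.
A maximal execution: P8, P2 — then nothing else fits. Verifying each step:
  pool = (3, 1, 0, 0)
  P8: need (1, 1, 0, 0) fits (3, 1, 0, 0); releases (3, 2, 1, 0), pool now (6, 3, 1, 0)
  P2: need (3, 2, 0, 0) fits (6, 3, 1, 0); releases (1, 3, 0, 2), pool now (7, 6, 1, 2)
  blocked: P6 wants (3, 7, 1, 3), pool (7, 6, 1, 2) — not enough R3 and R1
  blocked: P1 wants (2, 7, 1, 2), pool (7, 6, 1, 2) — not enough R3
Permanently blocked: P6 and P1.
(3) The exact count: 0 of the possible complete orderings are safe sequences.


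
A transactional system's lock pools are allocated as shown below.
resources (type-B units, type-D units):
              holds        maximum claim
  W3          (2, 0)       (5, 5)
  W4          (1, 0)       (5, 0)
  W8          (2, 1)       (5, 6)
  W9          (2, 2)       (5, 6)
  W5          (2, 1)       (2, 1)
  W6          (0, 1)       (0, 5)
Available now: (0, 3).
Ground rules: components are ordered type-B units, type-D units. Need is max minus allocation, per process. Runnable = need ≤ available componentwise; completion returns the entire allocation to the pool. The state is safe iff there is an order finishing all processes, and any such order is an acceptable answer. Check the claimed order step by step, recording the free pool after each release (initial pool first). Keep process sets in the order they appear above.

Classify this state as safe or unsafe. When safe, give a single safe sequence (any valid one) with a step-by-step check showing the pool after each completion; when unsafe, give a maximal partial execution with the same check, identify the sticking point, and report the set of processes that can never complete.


UNSAFE.
Key observation: type-B units is the bottleneck — with W5, W6 done the pool holds (2, 5), short of every remaining need.
Going as far as possible: W5, W6; after that, nothing fits. Walking it through:
  pool = (0, 3)
  run W5 (needs (0, 0), free (0, 3)); after release of (2, 1) the pool is (2, 4)
  run W6 (needs (0, 4), free (2, 4)); after release of (0, 1) the pool is (2, 5)
  blocked: W3 wants (3, 5), pool (2, 5) — not enough type-B units
  blocked: W4 wants (4, 0), pool (2, 5) — not enough type-B units
  blocked: W8 wants (3, 5), pool (2, 5) — not enough type-B units
  blocked: W9 wants (3, 4), pool (2, 5) — not enough type-B units
Permanently blocked: W3, W4, W8 and W9.
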